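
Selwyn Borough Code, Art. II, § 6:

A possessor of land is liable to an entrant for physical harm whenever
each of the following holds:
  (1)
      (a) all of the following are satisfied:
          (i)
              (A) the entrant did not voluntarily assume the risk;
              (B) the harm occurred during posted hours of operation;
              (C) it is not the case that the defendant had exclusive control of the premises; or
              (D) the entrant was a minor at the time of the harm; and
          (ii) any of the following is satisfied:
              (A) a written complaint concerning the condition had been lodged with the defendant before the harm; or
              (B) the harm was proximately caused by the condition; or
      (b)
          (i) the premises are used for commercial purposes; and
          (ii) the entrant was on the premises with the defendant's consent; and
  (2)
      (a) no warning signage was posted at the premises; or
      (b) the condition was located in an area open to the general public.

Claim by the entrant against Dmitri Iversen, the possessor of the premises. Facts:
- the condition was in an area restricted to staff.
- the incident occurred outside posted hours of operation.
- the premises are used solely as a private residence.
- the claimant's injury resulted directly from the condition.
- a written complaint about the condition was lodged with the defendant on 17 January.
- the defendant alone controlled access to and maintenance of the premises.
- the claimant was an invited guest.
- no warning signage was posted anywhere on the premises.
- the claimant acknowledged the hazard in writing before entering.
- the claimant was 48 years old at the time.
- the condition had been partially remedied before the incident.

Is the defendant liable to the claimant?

(A) no assumed risk — not satisfied.
(B) during posted hours — not met.
(C) not (exclusive control) — not met.
(D) entrant a minor — fails.
(i) = F OR F OR F OR F = false.
(A) complaint lodged — met.
(B) proximate cause — holds.
(ii): T OR T → true.
(a) = F AND T = false.
(i) commercial use — not met.
(ii) consent to enter — satisfied.
(b) = F AND T = false.
So (1) is not satisfied (F OR F).
(a) no signage posted — met.
(b) public area — not satisfied.
(2): T OR F → true.
Overall = F AND T = false.

No — not liable.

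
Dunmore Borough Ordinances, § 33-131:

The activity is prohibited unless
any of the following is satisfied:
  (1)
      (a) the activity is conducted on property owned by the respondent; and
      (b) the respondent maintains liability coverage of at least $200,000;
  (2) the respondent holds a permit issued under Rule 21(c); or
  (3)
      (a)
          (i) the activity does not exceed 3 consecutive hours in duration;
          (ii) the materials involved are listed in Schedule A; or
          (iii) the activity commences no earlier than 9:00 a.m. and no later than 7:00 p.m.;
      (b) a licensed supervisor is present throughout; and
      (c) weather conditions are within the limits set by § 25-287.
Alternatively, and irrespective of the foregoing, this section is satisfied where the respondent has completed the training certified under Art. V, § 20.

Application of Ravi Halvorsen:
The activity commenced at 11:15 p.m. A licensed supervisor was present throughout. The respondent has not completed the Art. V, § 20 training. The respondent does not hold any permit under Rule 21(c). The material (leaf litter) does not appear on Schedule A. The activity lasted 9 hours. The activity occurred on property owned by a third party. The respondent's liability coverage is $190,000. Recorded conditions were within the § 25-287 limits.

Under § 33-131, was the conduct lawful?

(a) own property — not met.
(b) coverage ≥ $200,000 — fails.
(1) = F AND F = false.
(2) holds permit — not satisfied.
(i) ≤ 3 hrs duration — not met.
(ii) Schedule A material — not met.
(iii) start within hours — not met.
(a): F OR F OR F → false.
(b) supervisor present — satisfied.
(c) weather ok — met.
So (3) is not satisfied (F AND T AND T).
Overall: F OR F OR F → false.
Exception (training certified) — not satisfied.
Result: main false OR exception false → false.

No — unlawful.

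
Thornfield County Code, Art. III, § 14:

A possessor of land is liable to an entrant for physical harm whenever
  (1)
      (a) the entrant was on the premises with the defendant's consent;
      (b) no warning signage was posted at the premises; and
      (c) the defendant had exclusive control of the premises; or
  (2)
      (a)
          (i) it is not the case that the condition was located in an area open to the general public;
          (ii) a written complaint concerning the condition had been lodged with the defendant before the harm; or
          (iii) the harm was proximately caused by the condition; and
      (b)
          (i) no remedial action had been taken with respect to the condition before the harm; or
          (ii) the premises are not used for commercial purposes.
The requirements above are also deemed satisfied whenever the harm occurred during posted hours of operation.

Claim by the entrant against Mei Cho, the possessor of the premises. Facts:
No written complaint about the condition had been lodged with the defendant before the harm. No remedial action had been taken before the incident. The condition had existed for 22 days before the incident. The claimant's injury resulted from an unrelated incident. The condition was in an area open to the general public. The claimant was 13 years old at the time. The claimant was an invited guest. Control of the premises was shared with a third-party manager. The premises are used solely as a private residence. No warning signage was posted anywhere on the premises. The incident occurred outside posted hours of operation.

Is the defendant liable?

No — not liable.

(a) consent to enter — met.
(b) no signage posted — met.
(c) exclusive control — not met.
So (1) is not satisfied (T AND T AND F).
(i) not (public area) — fails.
(ii) complaint lodged — fails.
(iii) proximate cause — not satisfied.
(a) = F OR F OR F = false.
(i) no remedial action — holds.
(ii) not (commercial use) — satisfied.
(b): T OR T → true.
(2): F AND T → false.
Overall: F OR F → false.
Exception (during posted hours) — not satisfied.
Result: main false OR exception false → false.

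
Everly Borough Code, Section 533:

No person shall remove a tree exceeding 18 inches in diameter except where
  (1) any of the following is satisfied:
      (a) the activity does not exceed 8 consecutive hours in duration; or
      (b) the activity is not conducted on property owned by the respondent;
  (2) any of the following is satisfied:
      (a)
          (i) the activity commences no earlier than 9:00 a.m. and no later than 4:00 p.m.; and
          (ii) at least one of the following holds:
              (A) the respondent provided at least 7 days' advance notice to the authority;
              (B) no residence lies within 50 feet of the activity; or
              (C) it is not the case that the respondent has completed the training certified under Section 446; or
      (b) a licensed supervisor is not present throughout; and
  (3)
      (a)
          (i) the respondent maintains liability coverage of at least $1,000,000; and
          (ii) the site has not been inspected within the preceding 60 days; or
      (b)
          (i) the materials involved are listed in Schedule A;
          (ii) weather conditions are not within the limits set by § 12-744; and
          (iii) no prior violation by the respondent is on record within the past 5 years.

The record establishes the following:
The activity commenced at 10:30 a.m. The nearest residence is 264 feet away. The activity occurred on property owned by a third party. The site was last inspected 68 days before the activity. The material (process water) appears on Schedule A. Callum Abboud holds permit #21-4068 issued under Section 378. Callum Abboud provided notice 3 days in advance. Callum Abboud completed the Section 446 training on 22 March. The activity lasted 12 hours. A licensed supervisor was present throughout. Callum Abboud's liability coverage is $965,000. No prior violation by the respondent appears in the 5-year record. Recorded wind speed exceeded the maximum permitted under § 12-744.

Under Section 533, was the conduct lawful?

(a) ≤ 8 hrs duration — not met.
(b) not (own property) — met.
So (1) is satisfied (F OR T).
(i) start within hours — met.
(A) ≥7 days' notice — not satisfied.
(B) no residence in 50 ft — met.
(C) not (training certified) — not met.
(ii) = F OR T OR F = true.
(a): T AND T → true.
(b) not (supervisor present) — fails.
(2) = T OR F = true.
(i) coverage ≥ $1,000,000 — not satisfied.
(ii) not (site inspected) — met.
So (a) is not satisfied (F AND T).
(i) Schedule A material — satisfied.
(ii) not (weather ok) — met.
(iii) no prior violation — satisfied.
So (b) is satisfied (T AND T AND T).
So (3) is satisfied (F OR T).
So Overall is satisfied (T AND T AND T).

Yes — lawful.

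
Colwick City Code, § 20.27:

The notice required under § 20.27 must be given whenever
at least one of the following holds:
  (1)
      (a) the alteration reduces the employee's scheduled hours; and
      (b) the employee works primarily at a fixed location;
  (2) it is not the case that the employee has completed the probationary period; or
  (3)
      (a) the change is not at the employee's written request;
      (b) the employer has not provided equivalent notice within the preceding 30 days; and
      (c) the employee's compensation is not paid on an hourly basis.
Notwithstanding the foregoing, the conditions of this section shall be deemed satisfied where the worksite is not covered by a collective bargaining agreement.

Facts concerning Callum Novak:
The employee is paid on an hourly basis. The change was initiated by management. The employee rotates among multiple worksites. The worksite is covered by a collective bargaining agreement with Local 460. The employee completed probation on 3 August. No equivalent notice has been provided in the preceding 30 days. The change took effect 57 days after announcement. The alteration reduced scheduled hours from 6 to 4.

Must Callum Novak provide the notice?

(a) hours reduced — holds.
(b) fixed location — not satisfied.
(1): T AND F → false.
(2) not (past probation) — not satisfied.
(a) not employee-requested — satisfied.
(b) no recent notice — holds.
(c) not (hourly-paid) — not satisfied.
(3): T AND T AND F → false.
Overall: F OR F OR F → false.
Exception (no CBA) — not satisfied.
Result: main false OR exception false → false.

No — not required.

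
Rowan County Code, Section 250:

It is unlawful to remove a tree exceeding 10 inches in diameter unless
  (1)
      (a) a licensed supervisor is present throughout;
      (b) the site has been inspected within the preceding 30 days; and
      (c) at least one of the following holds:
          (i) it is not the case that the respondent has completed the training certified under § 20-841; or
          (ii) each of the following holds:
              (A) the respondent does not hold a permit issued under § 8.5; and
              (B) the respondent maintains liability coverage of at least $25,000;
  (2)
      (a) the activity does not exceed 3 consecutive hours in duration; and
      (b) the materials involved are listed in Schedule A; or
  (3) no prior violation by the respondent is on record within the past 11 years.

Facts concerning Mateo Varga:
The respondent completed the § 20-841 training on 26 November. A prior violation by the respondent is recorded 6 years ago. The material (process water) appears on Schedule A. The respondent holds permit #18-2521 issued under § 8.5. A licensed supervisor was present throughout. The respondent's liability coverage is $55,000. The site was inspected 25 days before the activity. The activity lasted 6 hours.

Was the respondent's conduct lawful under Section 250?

(a) supervisor present — met.
(b) site inspected — holds.
(i) not (training certified) — fails.
(A) not (holds permit) — not satisfied.
(B) coverage ≥ $25,000 — satisfied.
(ii): F AND T → false.
So (c) is not satisfied (F OR F).
(1): T AND T AND F → false.
(a) ≤ 3 hrs duration — not met.
(b) Schedule A material — satisfied.
(2): F AND T → false.
(3) no prior violation — fails.
So Overall is not satisfied (F OR F OR F).

No — unlawful.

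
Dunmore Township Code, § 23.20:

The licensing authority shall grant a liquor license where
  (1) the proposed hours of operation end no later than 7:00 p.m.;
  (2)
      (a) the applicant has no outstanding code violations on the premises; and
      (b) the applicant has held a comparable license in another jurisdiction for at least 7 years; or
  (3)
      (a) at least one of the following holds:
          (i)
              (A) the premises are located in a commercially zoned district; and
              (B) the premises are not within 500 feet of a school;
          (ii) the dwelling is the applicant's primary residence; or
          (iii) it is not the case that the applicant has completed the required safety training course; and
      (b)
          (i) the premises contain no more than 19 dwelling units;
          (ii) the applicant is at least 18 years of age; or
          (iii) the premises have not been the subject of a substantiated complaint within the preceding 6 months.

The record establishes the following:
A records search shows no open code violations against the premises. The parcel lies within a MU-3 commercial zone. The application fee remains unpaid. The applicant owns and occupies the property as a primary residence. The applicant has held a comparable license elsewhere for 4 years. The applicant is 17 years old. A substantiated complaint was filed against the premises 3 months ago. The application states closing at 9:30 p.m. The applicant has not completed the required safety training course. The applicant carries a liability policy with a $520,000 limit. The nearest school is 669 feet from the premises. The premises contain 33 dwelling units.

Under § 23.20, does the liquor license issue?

No — denied.

(1) closes by 7 p.m. — fails.
(a) no code violations — satisfied.
(b) prior license ≥ 7 yr — not satisfied.
(2) = T AND F = false.
(A) commercially zoned — met.
(B) ≥500 ft from school — met.
(i) = T AND T = true.
(ii) primary residence — satisfied.
(iii) not (safety training) — holds.
(a): T OR T OR T → true.
(i) ≤ 19 units — not satisfied.
(ii) age ≥ 18 — not met.
(iii) no complaint in 6 mo. — fails.
(b) = F OR F OR F = false.
(3) = T AND F = false.
Overall: F OR F OR F → false.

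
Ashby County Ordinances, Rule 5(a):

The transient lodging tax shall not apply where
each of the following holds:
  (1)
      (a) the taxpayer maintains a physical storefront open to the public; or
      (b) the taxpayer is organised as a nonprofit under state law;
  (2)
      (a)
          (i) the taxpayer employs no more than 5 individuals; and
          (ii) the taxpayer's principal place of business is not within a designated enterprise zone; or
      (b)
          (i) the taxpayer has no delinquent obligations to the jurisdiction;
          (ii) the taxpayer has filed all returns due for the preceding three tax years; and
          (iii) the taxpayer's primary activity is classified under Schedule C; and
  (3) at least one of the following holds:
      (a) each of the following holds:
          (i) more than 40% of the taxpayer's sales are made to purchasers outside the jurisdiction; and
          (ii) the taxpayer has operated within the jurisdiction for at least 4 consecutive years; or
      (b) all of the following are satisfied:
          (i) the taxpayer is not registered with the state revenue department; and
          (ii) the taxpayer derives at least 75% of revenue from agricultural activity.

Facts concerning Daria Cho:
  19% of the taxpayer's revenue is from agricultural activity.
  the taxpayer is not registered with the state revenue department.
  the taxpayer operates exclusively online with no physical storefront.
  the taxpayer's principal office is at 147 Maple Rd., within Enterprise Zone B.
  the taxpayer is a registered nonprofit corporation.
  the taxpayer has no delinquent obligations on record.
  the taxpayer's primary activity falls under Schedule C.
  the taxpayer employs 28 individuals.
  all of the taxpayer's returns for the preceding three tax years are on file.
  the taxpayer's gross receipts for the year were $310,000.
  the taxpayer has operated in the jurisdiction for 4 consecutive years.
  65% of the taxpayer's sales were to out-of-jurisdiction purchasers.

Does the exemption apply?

(a) has storefront — not met.
(b) nonprofit — met.
(1) = F OR T = true.
(i) ≤ 5 employees — fails.
(ii) not (in enterprise zone) — not met.
So (a) is not satisfied (F AND F).
(i) no delinquency — holds.
(ii) returns current — met.
(iii) Schedule C activity — satisfied.
(b): T AND T AND T → true.
(2) = F OR T = true.
(i) >40% out-of-jur. sales — met.
(ii) ≥ 4 yrs in jurisdiction — holds.
(a) = T AND T = true.
(i) not (state-registered) — met.
(ii) ≥75% agricultural — not satisfied.
So (b) is not satisfied (T AND F).
(3): T OR F → true.
Overall = T AND T AND T = true.

Yes — exempt.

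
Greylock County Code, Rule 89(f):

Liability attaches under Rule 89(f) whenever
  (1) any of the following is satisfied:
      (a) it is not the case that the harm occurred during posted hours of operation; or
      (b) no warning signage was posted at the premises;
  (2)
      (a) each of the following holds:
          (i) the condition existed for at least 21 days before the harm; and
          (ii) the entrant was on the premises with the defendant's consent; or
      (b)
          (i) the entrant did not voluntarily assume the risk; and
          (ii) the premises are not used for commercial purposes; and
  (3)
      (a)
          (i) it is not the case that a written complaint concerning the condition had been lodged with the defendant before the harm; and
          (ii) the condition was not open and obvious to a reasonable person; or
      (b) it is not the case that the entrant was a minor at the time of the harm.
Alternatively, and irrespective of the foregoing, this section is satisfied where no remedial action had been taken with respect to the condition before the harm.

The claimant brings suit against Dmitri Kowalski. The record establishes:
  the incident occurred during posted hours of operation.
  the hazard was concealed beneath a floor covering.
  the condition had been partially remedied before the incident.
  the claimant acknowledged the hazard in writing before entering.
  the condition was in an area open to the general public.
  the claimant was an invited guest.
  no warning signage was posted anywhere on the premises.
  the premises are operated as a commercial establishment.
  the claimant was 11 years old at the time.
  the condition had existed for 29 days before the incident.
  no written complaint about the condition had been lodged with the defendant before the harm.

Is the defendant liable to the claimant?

Yes — liable.

(a) not (during posted hours) — not met.
(b) no signage posted — met.
(1): F OR T → true.
(i) condition ≥21 days old — holds.
(ii) consent to enter — met.
(a): T AND T → true.
(i) no assumed risk — not satisfied.
(ii) not (commercial use) — not met.
(b): F AND F → false.
(2): T OR F → true.
(i) not (complaint lodged) — satisfied.
(ii) not open/obvious — met.
So (a) is satisfied (T AND T).
(b) not (entrant a minor) — not satisfied.
(3) = T OR F = true.
Overall: T AND T AND T → true.
Exception (no remedial action) — not satisfied.
Result: main true OR exception false → true.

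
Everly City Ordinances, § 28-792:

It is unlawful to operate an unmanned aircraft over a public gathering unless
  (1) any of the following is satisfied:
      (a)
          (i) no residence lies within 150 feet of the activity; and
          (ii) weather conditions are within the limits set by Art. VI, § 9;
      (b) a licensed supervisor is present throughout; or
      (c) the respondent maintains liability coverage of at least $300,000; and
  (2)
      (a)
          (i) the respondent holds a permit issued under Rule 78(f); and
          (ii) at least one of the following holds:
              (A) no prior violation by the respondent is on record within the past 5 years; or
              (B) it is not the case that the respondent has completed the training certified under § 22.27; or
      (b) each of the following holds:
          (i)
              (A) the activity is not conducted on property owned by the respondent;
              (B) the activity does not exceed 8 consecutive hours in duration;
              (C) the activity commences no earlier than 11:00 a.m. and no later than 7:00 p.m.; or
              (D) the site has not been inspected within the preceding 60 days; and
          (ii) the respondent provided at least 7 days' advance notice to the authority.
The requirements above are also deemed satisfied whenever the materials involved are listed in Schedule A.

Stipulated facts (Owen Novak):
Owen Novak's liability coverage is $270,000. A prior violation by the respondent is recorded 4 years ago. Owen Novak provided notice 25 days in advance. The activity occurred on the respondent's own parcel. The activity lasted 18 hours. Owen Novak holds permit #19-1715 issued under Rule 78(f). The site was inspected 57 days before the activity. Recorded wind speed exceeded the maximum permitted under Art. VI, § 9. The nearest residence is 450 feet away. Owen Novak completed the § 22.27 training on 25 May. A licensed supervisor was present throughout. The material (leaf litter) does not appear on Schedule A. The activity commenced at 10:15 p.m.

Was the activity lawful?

(i) no residence in 150 ft — met.
(ii) weather ok — not met.
(a) = T AND F = false.
(b) supervisor present — holds.
(c) coverage ≥ $300,000 — not satisfied.
(1) = F OR T OR F = true.
(i) holds permit — holds.
(A) no prior violation — fails.
(B) not (training certified) — not met.
So (ii) is not satisfied (F OR F).
(a) = T AND F = false.
(A) not (own property) — not satisfied.
(B) ≤ 8 hrs duration — not satisfied.
(C) start within hours — not satisfied.
(D) not (site inspected) — not satisfied.
(i): F OR F OR F OR F → false.
(ii) ≥7 days' notice — satisfied.
(b): F AND T → false.
(2): F OR F → false.
So Overall is not satisfied (T AND F).
Exception (Schedule A material) — not satisfied.
Result: main false OR exception false → false.

No — unlawful.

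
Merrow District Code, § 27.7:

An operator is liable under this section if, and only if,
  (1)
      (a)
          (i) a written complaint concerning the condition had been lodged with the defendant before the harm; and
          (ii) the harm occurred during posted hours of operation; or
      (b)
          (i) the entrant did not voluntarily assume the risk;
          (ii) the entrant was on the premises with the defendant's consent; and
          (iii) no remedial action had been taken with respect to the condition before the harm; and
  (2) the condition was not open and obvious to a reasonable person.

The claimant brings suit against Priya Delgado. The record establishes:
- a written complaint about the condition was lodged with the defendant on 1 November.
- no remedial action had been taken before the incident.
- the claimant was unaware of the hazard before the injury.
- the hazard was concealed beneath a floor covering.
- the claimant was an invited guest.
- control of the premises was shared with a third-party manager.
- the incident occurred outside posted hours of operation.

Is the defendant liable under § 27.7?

Yes — liable.

(i) complaint lodged — satisfied.
(ii) during posted hours — fails.
(a) = T AND F = false.
(i) no assumed risk — holds.
(ii) consent to enter — satisfied.
(iii) no remedial action — satisfied.
So (b) is satisfied (T AND T AND T).
So (1) is satisfied (F OR T).
(2) not open/obvious — satisfied.
Overall = T AND T = true.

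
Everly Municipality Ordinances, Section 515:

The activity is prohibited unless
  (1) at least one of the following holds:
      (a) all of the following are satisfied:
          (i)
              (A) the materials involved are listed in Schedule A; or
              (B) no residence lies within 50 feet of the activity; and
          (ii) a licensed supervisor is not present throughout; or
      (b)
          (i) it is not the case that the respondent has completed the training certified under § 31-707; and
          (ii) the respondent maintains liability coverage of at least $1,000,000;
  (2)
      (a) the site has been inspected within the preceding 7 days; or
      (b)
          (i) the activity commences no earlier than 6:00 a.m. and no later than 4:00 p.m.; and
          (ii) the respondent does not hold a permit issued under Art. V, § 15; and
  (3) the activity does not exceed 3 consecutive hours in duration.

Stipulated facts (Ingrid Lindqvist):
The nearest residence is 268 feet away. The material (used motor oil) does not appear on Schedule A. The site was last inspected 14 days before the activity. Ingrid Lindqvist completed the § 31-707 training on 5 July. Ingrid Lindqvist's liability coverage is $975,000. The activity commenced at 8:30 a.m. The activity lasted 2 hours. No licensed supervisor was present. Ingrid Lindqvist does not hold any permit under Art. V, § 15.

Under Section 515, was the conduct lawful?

(A) Schedule A material — fails.
(B) no residence in 50 ft — satisfied.
So (i) is satisfied (F OR T).
(ii) not (supervisor present) — satisfied.
So (a) is satisfied (T AND T).
(i) not (training certified) — not satisfied.
(ii) coverage ≥ $1,000,000 — not satisfied.
(b) = F AND F = false.
So (1) is satisfied (T OR F).
(a) site inspected — not satisfied.
(i) start within hours — holds.
(ii) not (holds permit) — holds.
So (b) is satisfied (T AND T).
(2): F OR T → true.
(3) ≤ 3 hrs duration — met.
Overall: T AND T AND T → true.

Yes — lawful.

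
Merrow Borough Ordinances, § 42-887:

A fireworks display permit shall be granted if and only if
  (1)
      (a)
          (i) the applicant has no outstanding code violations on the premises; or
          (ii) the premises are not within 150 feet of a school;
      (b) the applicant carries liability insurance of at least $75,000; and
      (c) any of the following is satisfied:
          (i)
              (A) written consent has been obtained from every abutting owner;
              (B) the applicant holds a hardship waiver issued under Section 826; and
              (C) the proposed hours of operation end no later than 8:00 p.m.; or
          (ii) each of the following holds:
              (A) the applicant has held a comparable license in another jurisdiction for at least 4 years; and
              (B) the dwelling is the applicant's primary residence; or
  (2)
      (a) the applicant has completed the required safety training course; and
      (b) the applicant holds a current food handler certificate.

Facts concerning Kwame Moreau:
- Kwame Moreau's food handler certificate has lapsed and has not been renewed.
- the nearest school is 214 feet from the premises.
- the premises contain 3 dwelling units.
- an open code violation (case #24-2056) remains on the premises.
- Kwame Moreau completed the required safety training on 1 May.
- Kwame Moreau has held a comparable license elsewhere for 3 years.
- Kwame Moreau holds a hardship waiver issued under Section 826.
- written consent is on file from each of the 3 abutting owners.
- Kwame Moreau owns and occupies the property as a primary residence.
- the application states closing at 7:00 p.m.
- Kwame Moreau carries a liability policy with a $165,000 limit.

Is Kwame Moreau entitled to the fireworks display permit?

Yes — granted.

(i) no code violations — not met.
(ii) ≥150 ft from school — met.
(a) = F OR T = true.
(b) insurance ≥ $75,000 — holds.
(A) all abutters consent — met.
(B) hardship waiver — met.
(C) closes by 8 p.m. — holds.
(i) = T AND T AND T = true.
(A) prior license ≥ 4 yr — fails.
(B) primary residence — holds.
So (ii) is not satisfied (F AND T).
(c): T OR F → true.
So (1) is satisfied (T AND T AND T).
(a) safety training — satisfied.
(b) food handler cert. — not met.
(2): T AND F → false.
Overall: T OR F → true.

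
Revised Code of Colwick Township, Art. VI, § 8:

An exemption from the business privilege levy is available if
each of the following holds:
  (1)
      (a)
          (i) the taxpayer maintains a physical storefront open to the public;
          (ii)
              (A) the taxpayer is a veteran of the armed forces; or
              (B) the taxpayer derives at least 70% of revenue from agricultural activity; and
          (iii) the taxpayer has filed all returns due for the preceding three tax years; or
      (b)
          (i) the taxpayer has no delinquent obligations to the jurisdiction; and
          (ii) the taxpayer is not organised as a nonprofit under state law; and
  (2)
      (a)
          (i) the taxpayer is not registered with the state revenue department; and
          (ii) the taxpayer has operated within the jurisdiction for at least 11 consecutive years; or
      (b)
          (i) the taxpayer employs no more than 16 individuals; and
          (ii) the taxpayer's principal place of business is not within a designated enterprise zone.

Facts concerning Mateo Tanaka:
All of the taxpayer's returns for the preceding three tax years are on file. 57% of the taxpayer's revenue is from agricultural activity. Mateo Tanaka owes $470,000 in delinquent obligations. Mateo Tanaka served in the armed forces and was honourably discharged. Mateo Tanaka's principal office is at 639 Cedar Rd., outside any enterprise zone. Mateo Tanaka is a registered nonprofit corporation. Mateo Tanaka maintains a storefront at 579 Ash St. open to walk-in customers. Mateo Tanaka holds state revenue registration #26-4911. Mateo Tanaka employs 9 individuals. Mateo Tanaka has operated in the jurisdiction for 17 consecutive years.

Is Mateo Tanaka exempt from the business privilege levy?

Yes — exempt.

(i) has storefront — holds.
(A) veteran — holds.
(B) ≥70% agricultural — not satisfied.
(ii) = T OR F = true.
(iii) returns current — holds.
(a) = T AND T AND T = true.
(i) no delinquency — not satisfied.
(ii) not (nonprofit) — not met.
(b) = F AND F = false.
(1) = T OR F = true.
(i) not (state-registered) — fails.
(ii) ≥ 11 yrs in jurisdiction — satisfied.
(a): F AND T → false.
(i) ≤ 16 employees — satisfied.
(ii) not (in enterprise zone) — satisfied.
So (b) is satisfied (T AND T).
So (2) is satisfied (F OR T).
Overall: T AND T → true.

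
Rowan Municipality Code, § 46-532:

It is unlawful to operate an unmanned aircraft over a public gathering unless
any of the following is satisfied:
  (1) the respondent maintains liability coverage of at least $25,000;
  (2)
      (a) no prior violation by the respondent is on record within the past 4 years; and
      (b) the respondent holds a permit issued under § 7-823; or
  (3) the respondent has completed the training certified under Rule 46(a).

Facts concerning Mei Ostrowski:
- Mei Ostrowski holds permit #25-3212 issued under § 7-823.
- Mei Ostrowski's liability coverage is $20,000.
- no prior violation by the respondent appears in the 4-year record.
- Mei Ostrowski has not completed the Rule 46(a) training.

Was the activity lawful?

(1) coverage ≥ $25,000 — fails.
(a) no prior violation — holds.
(b) holds permit — met.
So (2) is satisfied (T AND T).
(3) training certified — not satisfied.
So Overall is satisfied (F OR T OR F).

Yes — lawful.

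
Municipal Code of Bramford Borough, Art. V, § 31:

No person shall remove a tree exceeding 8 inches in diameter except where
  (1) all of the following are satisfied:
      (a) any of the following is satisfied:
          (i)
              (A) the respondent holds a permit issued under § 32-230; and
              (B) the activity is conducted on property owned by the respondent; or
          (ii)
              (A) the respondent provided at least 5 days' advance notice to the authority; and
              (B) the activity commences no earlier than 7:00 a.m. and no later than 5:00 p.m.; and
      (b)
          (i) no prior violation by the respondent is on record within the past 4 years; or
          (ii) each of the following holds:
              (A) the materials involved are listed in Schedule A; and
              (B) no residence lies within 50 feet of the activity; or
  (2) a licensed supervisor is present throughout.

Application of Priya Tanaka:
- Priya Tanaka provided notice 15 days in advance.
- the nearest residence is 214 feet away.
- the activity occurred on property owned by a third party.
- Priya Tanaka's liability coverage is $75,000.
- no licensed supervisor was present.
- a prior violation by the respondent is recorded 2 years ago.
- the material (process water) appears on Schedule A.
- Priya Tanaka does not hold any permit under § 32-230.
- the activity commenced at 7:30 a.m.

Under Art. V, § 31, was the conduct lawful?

Yes — lawful.

(A) holds permit — fails.
(B) own property — not satisfied.
(i): F AND F → false.
(A) ≥5 days' notice — holds.
(B) start within hours — satisfied.
(ii) = T AND T = true.
(a): F OR T → true.
(i) no prior violation — fails.
(A) Schedule A material — holds.
(B) no residence in 50 ft — holds.
(ii) = T AND T = true.
So (b) is satisfied (F OR T).
So (1) is satisfied (T AND T).
(2) supervisor present — fails.
Overall = T OR F = true.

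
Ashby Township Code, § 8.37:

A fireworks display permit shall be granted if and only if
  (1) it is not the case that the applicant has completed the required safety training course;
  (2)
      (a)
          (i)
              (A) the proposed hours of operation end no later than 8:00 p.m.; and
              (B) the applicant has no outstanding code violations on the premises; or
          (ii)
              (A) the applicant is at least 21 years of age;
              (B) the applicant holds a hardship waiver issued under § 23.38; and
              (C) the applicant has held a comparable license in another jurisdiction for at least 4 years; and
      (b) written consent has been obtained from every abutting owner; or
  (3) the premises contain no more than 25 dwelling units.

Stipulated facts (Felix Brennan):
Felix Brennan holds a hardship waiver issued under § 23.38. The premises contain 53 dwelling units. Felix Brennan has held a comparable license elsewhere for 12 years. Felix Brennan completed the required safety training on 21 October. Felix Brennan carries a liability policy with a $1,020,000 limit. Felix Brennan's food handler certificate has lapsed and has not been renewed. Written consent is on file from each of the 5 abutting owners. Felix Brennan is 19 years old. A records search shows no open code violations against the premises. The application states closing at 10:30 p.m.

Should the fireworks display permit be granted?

No — denied.

(1) not (safety training) — fails.
(A) closes by 8 p.m. — not met.
(B) no code violations — holds.
(i): F AND T → false.
(A) age ≥ 21 — not satisfied.
(B) hardship waiver — satisfied.
(C) prior license ≥ 4 yr — met.
(ii): F AND T AND T → false.
So (a) is not satisfied (F OR F).
(b) all abutters consent — holds.
(2) = F AND T = false.
(3) ≤ 25 units — fails.
So Overall is not satisfied (F OR F OR F).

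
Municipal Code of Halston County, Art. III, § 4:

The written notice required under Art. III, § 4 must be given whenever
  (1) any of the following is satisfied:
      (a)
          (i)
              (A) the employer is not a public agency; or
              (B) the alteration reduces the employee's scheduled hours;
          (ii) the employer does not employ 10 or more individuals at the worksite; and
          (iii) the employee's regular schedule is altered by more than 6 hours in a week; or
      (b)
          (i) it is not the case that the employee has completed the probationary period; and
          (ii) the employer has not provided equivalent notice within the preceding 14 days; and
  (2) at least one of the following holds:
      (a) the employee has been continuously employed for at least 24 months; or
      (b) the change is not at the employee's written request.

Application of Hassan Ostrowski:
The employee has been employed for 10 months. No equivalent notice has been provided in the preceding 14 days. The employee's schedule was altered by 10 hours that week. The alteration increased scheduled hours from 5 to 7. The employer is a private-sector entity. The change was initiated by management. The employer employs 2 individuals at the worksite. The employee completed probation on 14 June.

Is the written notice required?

(A) not (public agency) — holds.
(B) hours reduced — not satisfied.
(i) = T OR F = true.
(ii) not (≥ 10 at site) — holds.
(iii) schedule shift > 6h — holds.
So (a) is satisfied (T AND T AND T).
(i) not (past probation) — not satisfied.
(ii) no recent notice — satisfied.
So (b) is not satisfied (F AND T).
(1): T OR F → true.
(a) tenure ≥ 24 mo. — not met.
(b) not employee-requested — met.
(2): F OR T → true.
So Overall is satisfied (T AND T).

Yes — required.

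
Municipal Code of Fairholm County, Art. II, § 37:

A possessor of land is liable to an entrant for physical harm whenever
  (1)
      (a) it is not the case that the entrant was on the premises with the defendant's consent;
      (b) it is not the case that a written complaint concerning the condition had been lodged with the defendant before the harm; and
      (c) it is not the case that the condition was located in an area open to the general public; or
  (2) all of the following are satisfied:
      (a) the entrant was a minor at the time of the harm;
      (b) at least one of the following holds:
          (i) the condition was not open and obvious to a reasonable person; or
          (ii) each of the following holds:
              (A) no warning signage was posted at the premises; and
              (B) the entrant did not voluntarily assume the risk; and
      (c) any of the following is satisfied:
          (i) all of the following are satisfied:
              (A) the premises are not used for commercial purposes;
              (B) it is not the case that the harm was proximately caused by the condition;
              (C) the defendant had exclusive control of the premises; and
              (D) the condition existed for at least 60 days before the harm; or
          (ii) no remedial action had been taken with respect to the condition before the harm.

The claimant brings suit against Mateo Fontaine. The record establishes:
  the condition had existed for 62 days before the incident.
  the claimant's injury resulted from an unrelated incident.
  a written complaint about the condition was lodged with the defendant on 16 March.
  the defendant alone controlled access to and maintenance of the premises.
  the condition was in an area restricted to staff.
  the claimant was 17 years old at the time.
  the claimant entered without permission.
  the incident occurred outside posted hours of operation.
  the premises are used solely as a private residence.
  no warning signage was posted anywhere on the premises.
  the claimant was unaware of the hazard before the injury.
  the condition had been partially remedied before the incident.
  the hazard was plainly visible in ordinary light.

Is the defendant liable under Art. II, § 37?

(a) not (consent to enter) — holds.
(b) not (complaint lodged) — fails.
(c) not (public area) — holds.
(1): T AND F AND T → false.
(a) entrant a minor — met.
(i) not open/obvious — not met.
(A) no signage posted — satisfied.
(B) no assumed risk — satisfied.
(ii) = T AND T = true.
(b): F OR T → true.
(A) not (commercial use) — satisfied.
(B) not (proximate cause) — met.
(C) exclusive control — met.
(D) condition ≥60 days old — met.
(i) = T AND T AND T AND T = true.
(ii) no remedial action — not met.
(c): T OR F → true.
(2) = T AND T AND T = true.
Overall: F OR T → true.

Yes — liable.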